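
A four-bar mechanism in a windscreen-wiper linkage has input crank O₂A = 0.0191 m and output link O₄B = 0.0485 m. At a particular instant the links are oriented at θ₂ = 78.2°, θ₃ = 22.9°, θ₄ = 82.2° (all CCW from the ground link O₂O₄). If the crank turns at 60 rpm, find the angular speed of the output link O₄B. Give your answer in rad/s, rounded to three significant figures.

ω₂ = 6.283 rad/s (from 60 rpm).
Differentiating the loop-closure r₂e^{iθ₂}+r₃e^{iθ₃}=r₁+r₄e^{iθ₄} gives r₂ω₂e^{iθ₂}+r₃ω₃e^{iθ₃}=r₄ω₄e^{iθ₄}.
Eliminating the other unknown: ω₄ = r₂ω₂ sin(θ₂−θ₃) / [r₄ sin(θ₄−θ₃)].
Numerator sine = +0.82214; denominator sine = +0.85985.
Result = 0.0191·6.283·(+0.82214) / (0.0485·(+0.85985)) = +2.3659 rad/s; magnitude 2.3659 rad/s.

2.37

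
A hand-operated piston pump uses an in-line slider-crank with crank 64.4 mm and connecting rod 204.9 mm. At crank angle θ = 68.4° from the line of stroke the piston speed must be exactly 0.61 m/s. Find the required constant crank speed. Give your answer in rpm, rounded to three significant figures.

86.8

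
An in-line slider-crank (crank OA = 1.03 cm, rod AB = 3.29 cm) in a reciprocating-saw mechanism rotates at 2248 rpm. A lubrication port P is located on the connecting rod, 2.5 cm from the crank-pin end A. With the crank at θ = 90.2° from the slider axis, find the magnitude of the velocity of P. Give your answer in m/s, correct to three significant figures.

ω = 235.4 rad/s.  Crank-pin speed |V_A| = rω = 2.4247 m/s, perpendicular to OA.
Rod angle: sinφ = −(r/L) sinθ ⇒ φ = -18.244°; ω_rod = −rω cosθ/√(L²−r²sin²θ) = +0.27088 rad/s.
V_P = V_A + ω_rod × AP, with AP = 0.025 m along the rod.
Components: V_Px = −rω sinθ − a·ω_rod·sinφ = -2.4226 m/s;  V_Py = rω cosθ + a·ω_rod·cosφ = -0.0020324 m/s.
|V_P| = √(V_Px² + V_Py²) = 2.4226 m/s.

2.42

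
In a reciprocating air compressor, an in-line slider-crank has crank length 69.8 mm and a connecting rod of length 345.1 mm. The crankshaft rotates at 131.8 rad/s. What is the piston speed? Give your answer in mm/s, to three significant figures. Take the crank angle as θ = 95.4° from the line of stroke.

ω = 131.8 rad/s
For an in-line slider-crank, x = r cosθ + √(L² − r² sin²θ), so v = −rω sinθ·[1 + r cosθ/√(L² − r² sin²θ)].
With r = 0.0698 m, L = 0.3451 m, θ = 95.4°: √(L² − r² sin²θ) = 0.33803 m.
v = −0.0698·131.8·0.99556·[1 + 0.0698·-0.09411/0.33803] = -8.9808 m/s.
|v| = 8.9808 m/s = 8980.8 mm/s.

8980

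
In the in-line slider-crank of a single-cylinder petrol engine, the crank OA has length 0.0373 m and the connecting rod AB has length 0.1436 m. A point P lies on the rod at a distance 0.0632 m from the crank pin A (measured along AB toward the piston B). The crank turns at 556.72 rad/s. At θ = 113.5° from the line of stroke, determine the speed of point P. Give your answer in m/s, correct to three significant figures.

ω = 556.7 rad/s.  Crank-pin speed |V_A| = rω = 20.766 m/s, perpendicular to OA.
Rod angle: sinφ = −(r/L) sinθ ⇒ φ = -13.781°; ω_rod = −rω cosθ/√(L²−r²sin²θ) = +59.371 rad/s.
V_P = V_A + ω_rod × AP, with AP = 0.0632 m along the rod.
Components: V_Px = −rω sinθ − a·ω_rod·sinφ = -18.15 m/s;  V_Py = rω cosθ + a·ω_rod·cosφ = -4.636 m/s.
|V_P| = √(V_Px² + V_Py²) = 18.732 m/s.

18.7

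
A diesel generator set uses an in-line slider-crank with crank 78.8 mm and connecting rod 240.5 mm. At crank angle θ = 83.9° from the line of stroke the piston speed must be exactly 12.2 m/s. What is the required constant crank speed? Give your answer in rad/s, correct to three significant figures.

150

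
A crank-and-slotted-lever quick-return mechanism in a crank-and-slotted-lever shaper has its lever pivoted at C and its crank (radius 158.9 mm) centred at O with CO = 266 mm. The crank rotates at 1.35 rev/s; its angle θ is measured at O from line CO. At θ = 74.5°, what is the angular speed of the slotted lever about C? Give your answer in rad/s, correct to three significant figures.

ω = 8.482 rad/s (from 1.35 rev/s).
Crank pin A relative to C: A = (d + r cosθ, r sinθ); lever angle φ = atan2(r sinθ, d + r cosθ).
Differentiating tanφ: φ̇ = rω(d cosθ + r)/(d² + r² + 2dr cosθ).
d² + r² + 2dr cosθ = |CA|² = 0.118596 m²;  d cosθ + r = +0.22999 m.
|ω_lever| = |0.1589·8.482·+0.22999| / 0.118596 = 2.6138 rad/s.

2.61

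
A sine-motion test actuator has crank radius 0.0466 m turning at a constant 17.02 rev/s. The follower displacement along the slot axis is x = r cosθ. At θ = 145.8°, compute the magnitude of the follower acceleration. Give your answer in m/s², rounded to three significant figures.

ω = 106.9 rad/s (from 17.02 rev/s).
x = r cosθ ⇒ ẍ = −rω² cosθ (ω constant).
|a| = rω²|cosθ| = 0.0466·(106.9)²·|cos 145.8°| = 440.77 m/s².

441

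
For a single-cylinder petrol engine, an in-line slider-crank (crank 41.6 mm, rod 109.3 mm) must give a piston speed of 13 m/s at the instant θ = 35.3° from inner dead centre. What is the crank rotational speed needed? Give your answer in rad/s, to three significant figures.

For an in-line slider-crank, |v_piston| = rω|sinθ|·[1 + r cosθ/√(L² − r² sin²θ)].
With r = 0.0416 m, L = 0.1093 m, θ = 35.3°: the bracketed kinematic factor |dx/dθ| = 0.031693 m.
ω = v/|dx/dθ| = 13/0.031693 = 410.18 rad/s.

410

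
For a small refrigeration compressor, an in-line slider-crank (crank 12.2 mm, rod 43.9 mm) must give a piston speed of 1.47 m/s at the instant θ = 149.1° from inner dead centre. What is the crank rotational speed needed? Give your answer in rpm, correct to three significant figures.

For an in-line slider-crank, |v_piston| = rω|sinθ|·[1 + r cosθ/√(L² − r² sin²θ)].
With r = 0.0122 m, L = 0.0439 m, θ = 149.1°: the bracketed kinematic factor |dx/dθ| = 0.0047558 m.
ω = v/|dx/dθ| = 1.47/0.0047558 = 309.1 rad/s.
N = 60ω/(2π) = 2951.7 rpm.

2950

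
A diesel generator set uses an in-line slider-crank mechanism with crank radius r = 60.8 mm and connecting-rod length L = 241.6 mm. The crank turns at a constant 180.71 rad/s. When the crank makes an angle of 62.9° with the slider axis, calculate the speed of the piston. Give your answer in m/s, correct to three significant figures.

10.9

ω = 180.7 rad/s
For an in-line slider-crank, x = r cosθ + √(L² − r² sin²θ), so v = −rω sinθ·[1 + r cosθ/√(L² − r² sin²θ)].
With r = 0.0608 m, L = 0.2416 m, θ = 62.9°: √(L² − r² sin²θ) = 0.23546 m.
v = −0.0608·180.7·0.89021·[1 + 0.0608·0.45554/0.23546] = -10.931 m/s.
|v| = 10.931 m/s.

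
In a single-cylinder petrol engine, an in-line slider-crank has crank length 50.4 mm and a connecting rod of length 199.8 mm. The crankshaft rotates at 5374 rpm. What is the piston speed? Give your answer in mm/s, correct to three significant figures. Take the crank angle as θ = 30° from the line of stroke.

ω = 2π·5374/60 = 562.8 rad/s
For an in-line slider-crank, x = r cosθ + √(L² − r² sin²θ), so v = −rω sinθ·[1 + r cosθ/√(L² − r² sin²θ)].
With r = 0.0504 m, L = 0.1998 m, θ = 30°: √(L² − r² sin²θ) = 0.1982 m.
v = −0.0504·562.8·0.50000·[1 + 0.0504·0.86603/0.1982] = -17.305 m/s.
|v| = 17.305 m/s = 17305 mm/s.

17300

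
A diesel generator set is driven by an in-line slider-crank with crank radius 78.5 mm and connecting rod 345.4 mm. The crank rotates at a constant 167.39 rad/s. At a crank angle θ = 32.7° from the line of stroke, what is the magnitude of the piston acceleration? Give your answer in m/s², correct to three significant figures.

ω = 167.4 rad/s
x(θ) = r cosθ + √(L² − r² sin²θ); with ω constant, a = ω²·d²x/dθ².
d²x/dθ² = −r cosθ − r²(cos2θ)/√u − r⁴ sin²2θ/(4u^{3/2}),  u = L² − r² sin²θ = 0.117503 m².
Substituting r = 0.0785 m, L = 0.3454 m, θ = 32.7°: d²x/dθ² = -0.073737 m.
a = ω²·d²x/dθ² = (167.4)²·(-0.073737) = -2066.1 m/s²;  |a| = 2066.1 m/s².

2070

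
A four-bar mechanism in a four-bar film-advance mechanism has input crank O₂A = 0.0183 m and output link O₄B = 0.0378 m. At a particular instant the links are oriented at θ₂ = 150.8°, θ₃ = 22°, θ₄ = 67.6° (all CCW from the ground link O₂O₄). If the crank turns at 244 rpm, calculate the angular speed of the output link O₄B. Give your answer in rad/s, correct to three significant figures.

13.5

ω₂ = 25.55 rad/s (from 244 rpm).
Differentiating the loop-closure r₂e^{iθ₂}+r₃e^{iθ₃}=r₁+r₄e^{iθ₄} gives r₂ω₂e^{iθ₂}+r₃ω₃e^{iθ₃}=r₄ω₄e^{iθ₄}.
Eliminating the other unknown: ω₄ = r₂ω₂ sin(θ₂−θ₃) / [r₄ sin(θ₄−θ₃)].
Numerator sine = +0.77934; denominator sine = +0.71447.
Result = 0.0183·25.55·(+0.77934) / (0.0378·(+0.71447)) = +13.493 rad/s; magnitude 13.493 rad/s.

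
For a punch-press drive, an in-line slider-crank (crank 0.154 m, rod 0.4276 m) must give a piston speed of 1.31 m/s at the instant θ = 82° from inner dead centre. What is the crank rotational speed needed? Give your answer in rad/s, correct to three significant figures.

8.15

For an in-line slider-crank, |v_piston| = rω|sinθ|·[1 + r cosθ/√(L² − r² sin²θ)].
With r = 0.154 m, L = 0.4276 m, θ = 82°: the bracketed kinematic factor |dx/dθ| = 0.16068 m.
ω = v/|dx/dθ| = 1.31/0.16068 = 8.1527 rad/s.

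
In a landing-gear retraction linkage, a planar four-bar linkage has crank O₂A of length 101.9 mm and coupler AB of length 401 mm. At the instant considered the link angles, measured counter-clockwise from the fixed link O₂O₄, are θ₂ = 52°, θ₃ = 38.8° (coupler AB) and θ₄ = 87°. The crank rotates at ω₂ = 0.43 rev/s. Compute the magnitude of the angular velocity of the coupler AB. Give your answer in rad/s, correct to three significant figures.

0.528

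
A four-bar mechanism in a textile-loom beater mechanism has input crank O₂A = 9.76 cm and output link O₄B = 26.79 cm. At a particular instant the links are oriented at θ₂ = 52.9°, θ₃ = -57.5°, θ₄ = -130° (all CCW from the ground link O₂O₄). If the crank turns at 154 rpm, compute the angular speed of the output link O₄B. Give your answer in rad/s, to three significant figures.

ω₂ = 16.13 rad/s (from 154 rpm).
Differentiating the loop-closure r₂e^{iθ₂}+r₃e^{iθ₃}=r₁+r₄e^{iθ₄} gives r₂ω₂e^{iθ₂}+r₃ω₃e^{iθ₃}=r₄ω₄e^{iθ₄}.
Eliminating the other unknown: ω₄ = r₂ω₂ sin(θ₂−θ₃) / [r₄ sin(θ₄−θ₃)].
Numerator sine = +0.93728; denominator sine = -0.95372.
Result = 0.0976·16.13·(+0.93728) / (0.2679·(-0.95372)) = -5.774 rad/s; magnitude 5.774 rad/s.

5.77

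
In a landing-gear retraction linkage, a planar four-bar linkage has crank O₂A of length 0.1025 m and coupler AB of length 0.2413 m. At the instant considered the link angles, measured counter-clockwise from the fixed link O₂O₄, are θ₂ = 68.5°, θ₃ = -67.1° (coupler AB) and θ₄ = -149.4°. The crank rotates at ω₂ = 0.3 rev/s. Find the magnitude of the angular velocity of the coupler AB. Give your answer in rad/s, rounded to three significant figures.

ω₂ = 1.885 rad/s (from 0.3 rev/s).
Differentiating the loop-closure r₂e^{iθ₂}+r₃e^{iθ₃}=r₁+r₄e^{iθ₄} gives r₂ω₂e^{iθ₂}+r₃ω₃e^{iθ₃}=r₄ω₄e^{iθ₄}.
Eliminating the other unknown: ω₃ = r₂ω₂ sin(θ₄−θ₂) / [r₃ sin(θ₃−θ₄)].
Numerator sine = +0.61429; denominator sine = +0.99098.
Result = 0.1025·1.885·(+0.61429) / (0.2413·(+0.99098)) = +0.49633 rad/s; magnitude 0.49633 rad/s.

0.496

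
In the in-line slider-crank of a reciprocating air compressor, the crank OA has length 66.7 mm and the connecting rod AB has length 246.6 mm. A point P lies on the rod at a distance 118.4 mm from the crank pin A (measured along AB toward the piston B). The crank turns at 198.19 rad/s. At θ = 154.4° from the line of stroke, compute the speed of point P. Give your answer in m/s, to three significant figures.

7.99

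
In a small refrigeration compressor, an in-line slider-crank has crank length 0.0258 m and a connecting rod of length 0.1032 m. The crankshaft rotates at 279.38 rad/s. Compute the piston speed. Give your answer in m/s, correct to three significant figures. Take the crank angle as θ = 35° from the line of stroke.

ω = 279.4 rad/s
For an in-line slider-crank, x = r cosθ + √(L² − r² sin²θ), so v = −rω sinθ·[1 + r cosθ/√(L² − r² sin²θ)].
With r = 0.0258 m, L = 0.1032 m, θ = 35°: √(L² − r² sin²θ) = 0.10213 m.
v = −0.0258·279.4·0.57358·[1 + 0.0258·0.81915/0.10213] = -4.9898 m/s.
|v| = 4.9898 m/s.

4.99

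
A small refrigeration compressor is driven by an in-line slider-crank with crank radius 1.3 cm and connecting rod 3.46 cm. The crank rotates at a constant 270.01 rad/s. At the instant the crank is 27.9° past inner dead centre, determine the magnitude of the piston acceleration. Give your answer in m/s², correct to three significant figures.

ω = 270 rad/s
x(θ) = r cosθ + √(L² − r² sin²θ); with ω constant, a = ω²·d²x/dθ².
d²x/dθ² = −r cosθ − r²(cos2θ)/√u − r⁴ sin²2θ/(4u^{3/2}),  u = L² − r² sin²θ = 0.00116016 m².
Substituting r = 0.013 m, L = 0.0346 m, θ = 27.9°: d²x/dθ² = -0.014401 m.
a = ω²·d²x/dθ² = (270)²·(-0.014401) = -1049.9 m/s²;  |a| = 1049.9 m/s².

1050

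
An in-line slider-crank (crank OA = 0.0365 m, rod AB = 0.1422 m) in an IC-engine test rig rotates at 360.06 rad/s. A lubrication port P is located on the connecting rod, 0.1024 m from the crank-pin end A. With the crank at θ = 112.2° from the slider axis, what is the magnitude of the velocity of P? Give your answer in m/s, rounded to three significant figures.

ω = 360.1 rad/s.  Crank-pin speed |V_A| = rω = 13.142 m/s, perpendicular to OA.
Rod angle: sinφ = −(r/L) sinθ ⇒ φ = -13.748°; ω_rod = −rω cosθ/√(L²−r²sin²θ) = +35.95 rad/s.
V_P = V_A + ω_rod × AP, with AP = 0.1024 m along the rod.
Components: V_Px = −rω sinθ − a·ω_rod·sinφ = -11.293 m/s;  V_Py = rω cosθ + a·ω_rod·cosφ = -1.3898 m/s.
|V_P| = √(V_Px² + V_Py²) = 11.378 m/s.

11.4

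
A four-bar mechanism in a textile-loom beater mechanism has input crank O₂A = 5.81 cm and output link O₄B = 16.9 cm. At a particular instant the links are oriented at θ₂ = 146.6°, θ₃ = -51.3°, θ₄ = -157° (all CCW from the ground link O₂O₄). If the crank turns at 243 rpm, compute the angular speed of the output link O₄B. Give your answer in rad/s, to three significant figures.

2.79

ω₂ = 25.45 rad/s (from 243 rpm).
Differentiating the loop-closure r₂e^{iθ₂}+r₃e^{iθ₃}=r₁+r₄e^{iθ₄} gives r₂ω₂e^{iθ₂}+r₃ω₃e^{iθ₃}=r₄ω₄e^{iθ₄}.
Eliminating the other unknown: ω₄ = r₂ω₂ sin(θ₂−θ₃) / [r₄ sin(θ₄−θ₃)].
Numerator sine = -0.30736; denominator sine = -0.96269.
Result = 0.0581·25.45·(-0.30736) / (0.169·(-0.96269)) = +2.7931 rad/s; magnitude 2.7931 rad/s.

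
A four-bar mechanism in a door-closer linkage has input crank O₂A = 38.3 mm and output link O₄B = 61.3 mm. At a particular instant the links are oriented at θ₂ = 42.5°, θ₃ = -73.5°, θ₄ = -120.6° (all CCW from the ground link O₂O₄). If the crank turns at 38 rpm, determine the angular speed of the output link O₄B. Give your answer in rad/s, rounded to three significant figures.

3.05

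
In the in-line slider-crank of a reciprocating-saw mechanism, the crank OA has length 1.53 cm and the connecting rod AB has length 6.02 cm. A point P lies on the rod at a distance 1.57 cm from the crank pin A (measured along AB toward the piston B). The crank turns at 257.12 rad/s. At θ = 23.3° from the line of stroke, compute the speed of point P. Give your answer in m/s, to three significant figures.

3.14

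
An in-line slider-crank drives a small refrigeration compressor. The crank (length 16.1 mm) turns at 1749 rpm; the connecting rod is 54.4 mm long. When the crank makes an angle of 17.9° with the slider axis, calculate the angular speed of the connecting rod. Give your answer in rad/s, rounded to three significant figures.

ω = 183.2 rad/s (converted from 1749 rpm).
The rod makes angle φ with the slider axis where L sinφ = r sinθ; differentiating, L cosφ·φ̇ = r ω cosθ.
L cosφ = √(L² − r² sin²θ) = 0.054174 m.
|ω_rod| = r ω |cosθ| / √(L² − r² sin²θ) = 0.0161·183.2·0.95159/0.054174 = 51.797 rad/s.

51.8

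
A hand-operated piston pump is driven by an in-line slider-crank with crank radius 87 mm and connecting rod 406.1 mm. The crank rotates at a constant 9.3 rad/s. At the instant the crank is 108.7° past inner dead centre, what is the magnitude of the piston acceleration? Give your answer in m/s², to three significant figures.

ω = 9.3 rad/s
x(θ) = r cosθ + √(L² − r² sin²θ); with ω constant, a = ω²·d²x/dθ².
d²x/dθ² = −r cosθ − r²(cos2θ)/√u − r⁴ sin²2θ/(4u^{3/2}),  u = L² − r² sin²θ = 0.158126 m².
Substituting r = 0.087 m, L = 0.4061 m, θ = 108.7°: d²x/dθ² = +0.04293 m.
a = ω²·d²x/dθ² = (9.3)²·(+0.04293) = +3.7131 m/s²;  |a| = 3.7131 m/s².

3.71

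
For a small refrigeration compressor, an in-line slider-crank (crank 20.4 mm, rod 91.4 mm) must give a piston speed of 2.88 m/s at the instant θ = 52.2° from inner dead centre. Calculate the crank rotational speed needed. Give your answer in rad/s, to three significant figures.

For an in-line slider-crank, |v_piston| = rω|sinθ|·[1 + r cosθ/√(L² − r² sin²θ)].
With r = 0.0204 m, L = 0.0914 m, θ = 52.2°: the bracketed kinematic factor |dx/dθ| = 0.018359 m.
ω = v/|dx/dθ| = 2.88/0.018359 = 156.87 rad/s.

157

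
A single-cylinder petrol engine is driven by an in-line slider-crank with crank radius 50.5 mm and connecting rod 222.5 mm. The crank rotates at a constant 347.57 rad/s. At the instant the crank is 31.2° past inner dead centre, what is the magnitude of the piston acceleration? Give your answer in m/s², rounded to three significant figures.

ω = 347.6 rad/s
x(θ) = r cosθ + √(L² − r² sin²θ); with ω constant, a = ω²·d²x/dθ².
d²x/dθ² = −r cosθ − r²(cos2θ)/√u − r⁴ sin²2θ/(4u^{3/2}),  u = L² − r² sin²θ = 0.0488219 m².
Substituting r = 0.0505 m, L = 0.2225 m, θ = 31.2°: d²x/dθ² = -0.048662 m.
a = ω²·d²x/dθ² = (347.6)²·(-0.048662) = -5878.6 m/s²;  |a| = 5878.6 m/s².

5880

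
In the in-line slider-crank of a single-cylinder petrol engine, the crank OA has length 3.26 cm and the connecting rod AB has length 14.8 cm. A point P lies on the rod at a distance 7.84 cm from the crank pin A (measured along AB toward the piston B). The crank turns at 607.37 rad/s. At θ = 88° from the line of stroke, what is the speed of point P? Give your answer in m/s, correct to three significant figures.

ω = 607.4 rad/s.  Crank-pin speed |V_A| = rω = 19.8 m/s, perpendicular to OA.
Rod angle: sinφ = −(r/L) sinθ ⇒ φ = -12.717°; ω_rod = −rω cosθ/√(L²−r²sin²θ) = -4.7865 rad/s.
V_P = V_A + ω_rod × AP, with AP = 0.0784 m along the rod.
Components: V_Px = −rω sinθ − a·ω_rod·sinφ = -19.871 m/s;  V_Py = rω cosθ + a·ω_rod·cosφ = +0.32497 m/s.
|V_P| = √(V_Px² + V_Py²) = 19.873 m/s.

19.9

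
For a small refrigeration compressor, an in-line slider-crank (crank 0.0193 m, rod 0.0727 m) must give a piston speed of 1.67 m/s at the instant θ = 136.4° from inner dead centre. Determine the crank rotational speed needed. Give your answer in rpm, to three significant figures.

1490

For an in-line slider-crank, |v_piston| = rω|sinθ|·[1 + r cosθ/√(L² − r² sin²θ)].
With r = 0.0193 m, L = 0.0727 m, θ = 136.4°: the bracketed kinematic factor |dx/dθ| = 0.010707 m.
ω = v/|dx/dθ| = 1.67/0.010707 = 155.97 rad/s.
N = 60ω/(2π) = 1489.4 rpm.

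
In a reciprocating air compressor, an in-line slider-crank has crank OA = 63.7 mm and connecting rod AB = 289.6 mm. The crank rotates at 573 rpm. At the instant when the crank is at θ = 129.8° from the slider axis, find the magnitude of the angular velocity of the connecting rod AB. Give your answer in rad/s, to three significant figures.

ω = 60 rad/s (converted from 573 rpm).
The rod makes angle φ with the slider axis where L sinφ = r sinθ; differentiating, L cosφ·φ̇ = r ω cosθ.
L cosφ = √(L² − r² sin²θ) = 0.28543 m.
|ω_rod| = r ω |cosθ| / √(L² − r² sin²θ) = 0.0637·60·0.64011/0.28543 = 8.5718 rad/s.

8.57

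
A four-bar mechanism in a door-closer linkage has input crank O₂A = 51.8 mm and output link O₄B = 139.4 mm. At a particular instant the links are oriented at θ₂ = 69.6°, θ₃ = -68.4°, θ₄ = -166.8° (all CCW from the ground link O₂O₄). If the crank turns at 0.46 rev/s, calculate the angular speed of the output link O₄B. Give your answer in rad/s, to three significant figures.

ω₂ = 2.89 rad/s (from 0.46 rev/s).
Differentiating the loop-closure r₂e^{iθ₂}+r₃e^{iθ₃}=r₁+r₄e^{iθ₄} gives r₂ω₂e^{iθ₂}+r₃ω₃e^{iθ₃}=r₄ω₄e^{iθ₄}.
Eliminating the other unknown: ω₄ = r₂ω₂ sin(θ₂−θ₃) / [r₄ sin(θ₄−θ₃)].
Numerator sine = +0.66913; denominator sine = -0.98927.
Result = 0.0518·2.89·(+0.66913) / (0.1394·(-0.98927)) = -0.72644 rad/s; magnitude 0.72644 rad/s.

0.726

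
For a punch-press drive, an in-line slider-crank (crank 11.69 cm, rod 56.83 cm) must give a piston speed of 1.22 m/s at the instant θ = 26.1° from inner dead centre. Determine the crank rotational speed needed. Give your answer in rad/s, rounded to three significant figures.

For an in-line slider-crank, |v_piston| = rω|sinθ|·[1 + r cosθ/√(L² − r² sin²θ)].
With r = 0.1169 m, L = 0.5683 m, θ = 26.1°: the bracketed kinematic factor |dx/dθ| = 0.060968 m.
ω = v/|dx/dθ| = 1.22/0.060968 = 20.01 rad/s.

20.0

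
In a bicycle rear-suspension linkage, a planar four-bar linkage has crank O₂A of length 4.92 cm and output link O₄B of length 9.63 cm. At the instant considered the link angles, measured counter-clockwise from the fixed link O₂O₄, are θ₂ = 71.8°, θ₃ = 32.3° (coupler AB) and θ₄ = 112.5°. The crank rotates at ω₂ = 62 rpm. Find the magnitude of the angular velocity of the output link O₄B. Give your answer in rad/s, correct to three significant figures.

ω₂ = 6.493 rad/s (from 62 rpm).
Differentiating the loop-closure r₂e^{iθ₂}+r₃e^{iθ₃}=r₁+r₄e^{iθ₄} gives r₂ω₂e^{iθ₂}+r₃ω₃e^{iθ₃}=r₄ω₄e^{iθ₄}.
Eliminating the other unknown: ω₄ = r₂ω₂ sin(θ₂−θ₃) / [r₄ sin(θ₄−θ₃)].
Numerator sine = +0.63608; denominator sine = +0.98541.
Result = 0.0492·6.493·(+0.63608) / (0.0963·(+0.98541)) = +2.1412 rad/s; magnitude 2.1412 rad/s.

2.14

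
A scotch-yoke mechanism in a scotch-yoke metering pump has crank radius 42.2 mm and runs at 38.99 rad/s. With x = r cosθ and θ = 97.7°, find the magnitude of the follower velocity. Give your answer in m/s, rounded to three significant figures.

1.63

ω = 38.99 rad/s
x = r cosθ ⇒ ẋ = −rω sinθ.
|v| = rω|sinθ| = 0.0422·38.99·|sin 97.7°| = 1.6305 m/s.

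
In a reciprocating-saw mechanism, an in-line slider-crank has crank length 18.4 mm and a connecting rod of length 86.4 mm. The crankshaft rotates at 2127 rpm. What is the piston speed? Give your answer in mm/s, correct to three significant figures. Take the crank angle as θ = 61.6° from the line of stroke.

ω = 2π·2127/60 = 222.7 rad/s
For an in-line slider-crank, x = r cosθ + √(L² − r² sin²θ), so v = −rω sinθ·[1 + r cosθ/√(L² − r² sin²θ)].
With r = 0.0184 m, L = 0.0864 m, θ = 61.6°: √(L² − r² sin²θ) = 0.08487 m.
v = −0.0184·222.7·0.87965·[1 + 0.0184·0.47562/0.08487] = -3.9769 m/s.
|v| = 3.9769 m/s = 3976.9 mm/s.

3980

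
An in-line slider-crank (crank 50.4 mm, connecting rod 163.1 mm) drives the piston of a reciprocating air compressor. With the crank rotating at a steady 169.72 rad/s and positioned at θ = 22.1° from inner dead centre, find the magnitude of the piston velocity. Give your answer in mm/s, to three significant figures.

4150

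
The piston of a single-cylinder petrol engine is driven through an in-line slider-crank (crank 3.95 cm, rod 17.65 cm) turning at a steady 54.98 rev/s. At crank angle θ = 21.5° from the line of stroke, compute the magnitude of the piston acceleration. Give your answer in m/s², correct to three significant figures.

ω = 2π·55 = 345.4 rad/s
x(θ) = r cosθ + √(L² − r² sin²θ); with ω constant, a = ω²·d²x/dθ².
d²x/dθ² = −r cosθ − r²(cos2θ)/√u − r⁴ sin²2θ/(4u^{3/2}),  u = L² − r² sin²θ = 0.0309427 m².
Substituting r = 0.0395 m, L = 0.1765 m, θ = 21.5°: d²x/dθ² = -0.04329 m.
a = ω²·d²x/dθ² = (345.4)²·(-0.04329) = -5166.1 m/s²;  |a| = 5166.1 m/s².

5170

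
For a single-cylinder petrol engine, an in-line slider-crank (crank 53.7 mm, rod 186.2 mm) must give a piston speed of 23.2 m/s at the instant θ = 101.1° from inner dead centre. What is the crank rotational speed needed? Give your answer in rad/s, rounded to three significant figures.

For an in-line slider-crank, |v_piston| = rω|sinθ|·[1 + r cosθ/√(L² − r² sin²θ)].
With r = 0.0537 m, L = 0.1862 m, θ = 101.1°: the bracketed kinematic factor |dx/dθ| = 0.049645 m.
ω = v/|dx/dθ| = 23.2/0.049645 = 467.32 rad/s.

467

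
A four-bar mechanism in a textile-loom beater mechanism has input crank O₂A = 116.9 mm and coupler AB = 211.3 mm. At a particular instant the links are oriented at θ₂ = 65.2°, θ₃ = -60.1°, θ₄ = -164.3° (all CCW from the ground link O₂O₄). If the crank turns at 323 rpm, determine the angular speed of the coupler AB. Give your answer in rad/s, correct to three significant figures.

ω₂ = 33.82 rad/s (from 323 rpm).
Differentiating the loop-closure r₂e^{iθ₂}+r₃e^{iθ₃}=r₁+r₄e^{iθ₄} gives r₂ω₂e^{iθ₂}+r₃ω₃e^{iθ₃}=r₄ω₄e^{iθ₄}.
Eliminating the other unknown: ω₃ = r₂ω₂ sin(θ₄−θ₂) / [r₃ sin(θ₃−θ₄)].
Numerator sine = +0.76041; denominator sine = +0.96945.
Result = 0.1169·33.82·(+0.76041) / (0.2113·(+0.96945)) = +14.678 rad/s; magnitude 14.678 rad/s.

14.7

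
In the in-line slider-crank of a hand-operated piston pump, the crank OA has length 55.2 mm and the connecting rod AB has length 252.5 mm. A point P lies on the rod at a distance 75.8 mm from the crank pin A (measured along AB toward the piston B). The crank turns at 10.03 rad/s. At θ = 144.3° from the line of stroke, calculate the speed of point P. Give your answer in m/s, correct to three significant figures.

0.439

ω = 10.03 rad/s.  Crank-pin speed |V_A| = rω = 0.55366 m/s, perpendicular to OA.
Rod angle: sinφ = −(r/L) sinθ ⇒ φ = -7.329°; ω_rod = −rω cosθ/√(L²−r²sin²θ) = +1.7953 rad/s.
V_P = V_A + ω_rod × AP, with AP = 0.0758 m along the rod.
Components: V_Px = −rω sinθ − a·ω_rod·sinφ = -0.30572 m/s;  V_Py = rω cosθ + a·ω_rod·cosφ = -0.31464 m/s.
|V_P| = √(V_Px² + V_Py²) = 0.43871 m/s.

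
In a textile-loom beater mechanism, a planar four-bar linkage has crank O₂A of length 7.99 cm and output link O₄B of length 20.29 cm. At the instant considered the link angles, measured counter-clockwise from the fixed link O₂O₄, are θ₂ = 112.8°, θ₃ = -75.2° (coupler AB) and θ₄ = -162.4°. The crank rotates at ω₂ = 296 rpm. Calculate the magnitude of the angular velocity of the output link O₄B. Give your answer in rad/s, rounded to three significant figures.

1.70

ω₂ = 31 rad/s (from 296 rpm).
Differentiating the loop-closure r₂e^{iθ₂}+r₃e^{iθ₃}=r₁+r₄e^{iθ₄} gives r₂ω₂e^{iθ₂}+r₃ω₃e^{iθ₃}=r₄ω₄e^{iθ₄}.
Eliminating the other unknown: ω₄ = r₂ω₂ sin(θ₂−θ₃) / [r₄ sin(θ₄−θ₃)].
Numerator sine = -0.13917; denominator sine = -0.99881.
Result = 0.0799·31·(-0.13917) / (0.2029·(-0.99881)) = +1.7008 rad/s; magnitude 1.7008 rad/s.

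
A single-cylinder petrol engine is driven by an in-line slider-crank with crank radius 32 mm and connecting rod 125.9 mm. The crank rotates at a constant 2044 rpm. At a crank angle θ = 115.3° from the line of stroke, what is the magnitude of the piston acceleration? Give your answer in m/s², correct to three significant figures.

ω = 2π·2044/60 = 214 rad/s
x(θ) = r cosθ + √(L² − r² sin²θ); with ω constant, a = ω²·d²x/dθ².
d²x/dθ² = −r cosθ − r²(cos2θ)/√u − r⁴ sin²2θ/(4u^{3/2}),  u = L² − r² sin²θ = 0.0150138 m².
Substituting r = 0.032 m, L = 0.1259 m, θ = 115.3°: d²x/dθ² = +0.018895 m.
a = ω²·d²x/dθ² = (214)²·(+0.018895) = +865.69 m/s²;  |a| = 865.69 m/s².

866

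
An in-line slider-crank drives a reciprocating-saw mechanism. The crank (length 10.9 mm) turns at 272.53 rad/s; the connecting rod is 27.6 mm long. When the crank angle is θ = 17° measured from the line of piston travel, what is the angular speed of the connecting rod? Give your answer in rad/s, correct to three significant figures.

104

ω = 272.5 rad/s
The rod makes angle φ with the slider axis where L sinφ = r sinθ; differentiating, L cosφ·φ̇ = r ω cosθ.
L cosφ = √(L² − r² sin²θ) = 0.027415 m.
|ω_rod| = r ω |cosθ| / √(L² − r² sin²θ) = 0.0109·272.5·0.95630/0.027415 = 103.62 rad/s.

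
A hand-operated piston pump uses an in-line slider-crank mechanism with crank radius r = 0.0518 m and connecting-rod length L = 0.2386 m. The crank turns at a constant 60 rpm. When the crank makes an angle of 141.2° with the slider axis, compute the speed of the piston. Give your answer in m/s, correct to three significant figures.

ω = 2π·60/60 = 6.283 rad/s
For an in-line slider-crank, x = r cosθ + √(L² − r² sin²θ), so v = −rω sinθ·[1 + r cosθ/√(L² − r² sin²θ)].
With r = 0.0518 m, L = 0.2386 m, θ = 141.2°: √(L² − r² sin²θ) = 0.23638 m.
v = −0.0518·6.283·0.62660·[1 + 0.0518·-0.77934/0.23638] = -0.16911 m/s.
|v| = 0.16911 m/s.

0.169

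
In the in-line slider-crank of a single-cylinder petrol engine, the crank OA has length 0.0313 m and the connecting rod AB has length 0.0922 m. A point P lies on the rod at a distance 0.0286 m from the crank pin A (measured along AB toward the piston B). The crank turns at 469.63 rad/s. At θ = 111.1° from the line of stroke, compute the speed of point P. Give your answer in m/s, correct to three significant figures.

ω = 469.6 rad/s.  Crank-pin speed |V_A| = rω = 14.699 m/s, perpendicular to OA.
Rod angle: sinφ = −(r/L) sinθ ⇒ φ = -18.465°; ω_rod = −rω cosθ/√(L²−r²sin²θ) = +60.509 rad/s.
V_P = V_A + ω_rod × AP, with AP = 0.0286 m along the rod.
Components: V_Px = −rω sinθ − a·ω_rod·sinφ = -13.166 m/s;  V_Py = rω cosθ + a·ω_rod·cosφ = -3.6503 m/s.
|V_P| = √(V_Px² + V_Py²) = 13.662 m/s.

13.7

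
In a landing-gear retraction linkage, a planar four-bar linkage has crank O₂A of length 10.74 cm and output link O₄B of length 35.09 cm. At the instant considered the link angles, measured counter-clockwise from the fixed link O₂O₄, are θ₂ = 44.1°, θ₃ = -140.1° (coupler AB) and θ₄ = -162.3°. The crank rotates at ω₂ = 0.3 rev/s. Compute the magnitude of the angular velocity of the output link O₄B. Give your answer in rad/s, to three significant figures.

0.112

ω₂ = 1.885 rad/s (from 0.3 rev/s).
Differentiating the loop-closure r₂e^{iθ₂}+r₃e^{iθ₃}=r₁+r₄e^{iθ₄} gives r₂ω₂e^{iθ₂}+r₃ω₃e^{iθ₃}=r₄ω₄e^{iθ₄}.
Eliminating the other unknown: ω₄ = r₂ω₂ sin(θ₂−θ₃) / [r₄ sin(θ₄−θ₃)].
Numerator sine = -0.07324; denominator sine = -0.37784.
Result = 0.1074·1.885·(-0.07324) / (0.3509·(-0.37784)) = +0.11183 rad/s; magnitude 0.11183 rad/s.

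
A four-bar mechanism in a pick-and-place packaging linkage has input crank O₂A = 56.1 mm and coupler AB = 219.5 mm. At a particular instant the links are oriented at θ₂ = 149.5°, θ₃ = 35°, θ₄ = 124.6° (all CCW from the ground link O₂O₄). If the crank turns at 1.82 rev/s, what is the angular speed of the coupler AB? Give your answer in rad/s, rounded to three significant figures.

1.23

ω₂ = 11.44 rad/s (from 1.82 rev/s).
Differentiating the loop-closure r₂e^{iθ₂}+r₃e^{iθ₃}=r₁+r₄e^{iθ₄} gives r₂ω₂e^{iθ₂}+r₃ω₃e^{iθ₃}=r₄ω₄e^{iθ₄}.
Eliminating the other unknown: ω₃ = r₂ω₂ sin(θ₄−θ₂) / [r₃ sin(θ₃−θ₄)].
Numerator sine = -0.42104; denominator sine = -0.99998.
Result = 0.0561·11.44·(-0.42104) / (0.2195·(-0.99998)) = +1.2306 rad/s; magnitude 1.2306 rad/s.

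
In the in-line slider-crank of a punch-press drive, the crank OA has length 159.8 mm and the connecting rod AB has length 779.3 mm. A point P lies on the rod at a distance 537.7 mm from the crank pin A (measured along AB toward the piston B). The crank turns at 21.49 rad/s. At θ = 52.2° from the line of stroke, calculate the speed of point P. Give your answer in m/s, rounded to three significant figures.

3.02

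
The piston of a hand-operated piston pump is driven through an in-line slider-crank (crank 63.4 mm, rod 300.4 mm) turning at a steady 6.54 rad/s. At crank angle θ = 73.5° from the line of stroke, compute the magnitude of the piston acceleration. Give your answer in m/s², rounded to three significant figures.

0.282

ω = 6.54 rad/s
x(θ) = r cosθ + √(L² − r² sin²θ); with ω constant, a = ω²·d²x/dθ².
d²x/dθ² = −r cosθ − r²(cos2θ)/√u − r⁴ sin²2θ/(4u^{3/2}),  u = L² − r² sin²θ = 0.0865448 m².
Substituting r = 0.0634 m, L = 0.3004 m, θ = 73.5°: d²x/dθ² = -0.0065946 m.
a = ω²·d²x/dθ² = (6.54)²·(-0.0065946) = -0.28206 m/s²;  |a| = 0.28206 m/s².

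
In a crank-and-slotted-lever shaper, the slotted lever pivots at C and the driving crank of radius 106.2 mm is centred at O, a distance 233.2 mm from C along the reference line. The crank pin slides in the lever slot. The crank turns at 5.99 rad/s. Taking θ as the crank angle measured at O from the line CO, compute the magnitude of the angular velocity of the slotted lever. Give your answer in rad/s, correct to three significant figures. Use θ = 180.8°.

ω = 5.99 rad/s
Crank pin A relative to C: A = (d + r cosθ, r sinθ); lever angle φ = atan2(r sinθ, d + r cosθ).
Differentiating tanφ: φ̇ = rω(d cosθ + r)/(d² + r² + 2dr cosθ).
d² + r² + 2dr cosθ = |CA|² = 0.0161338 m²;  d cosθ + r = -0.12698 m.
|ω_lever| = |0.1062·5.99·-0.12698| / 0.0161338 = 5.0066 rad/s.

5.01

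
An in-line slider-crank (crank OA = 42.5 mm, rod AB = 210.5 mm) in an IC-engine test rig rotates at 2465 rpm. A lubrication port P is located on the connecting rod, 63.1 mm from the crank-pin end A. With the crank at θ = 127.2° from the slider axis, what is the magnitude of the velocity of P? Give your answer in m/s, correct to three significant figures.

9.61

ω = 258.1 rad/s.  Crank-pin speed |V_A| = rω = 10.971 m/s, perpendicular to OA.
Rod angle: sinφ = −(r/L) sinθ ⇒ φ = -9.254°; ω_rod = −rω cosθ/√(L²−r²sin²θ) = +31.926 rad/s.
V_P = V_A + ω_rod × AP, with AP = 0.0631 m along the rod.
Components: V_Px = −rω sinθ − a·ω_rod·sinφ = -8.4145 m/s;  V_Py = rω cosθ + a·ω_rod·cosφ = -4.6446 m/s.
|V_P| = √(V_Px² + V_Py²) = 9.6113 m/s.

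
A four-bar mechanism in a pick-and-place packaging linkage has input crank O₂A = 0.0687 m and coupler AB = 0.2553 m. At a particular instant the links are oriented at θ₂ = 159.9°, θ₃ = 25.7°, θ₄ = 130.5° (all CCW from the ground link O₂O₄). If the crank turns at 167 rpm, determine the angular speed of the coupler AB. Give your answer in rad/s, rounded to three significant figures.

ω₂ = 17.49 rad/s (from 167 rpm).
Differentiating the loop-closure r₂e^{iθ₂}+r₃e^{iθ₃}=r₁+r₄e^{iθ₄} gives r₂ω₂e^{iθ₂}+r₃ω₃e^{iθ₃}=r₄ω₄e^{iθ₄}.
Eliminating the other unknown: ω₃ = r₂ω₂ sin(θ₄−θ₂) / [r₃ sin(θ₃−θ₄)].
Numerator sine = -0.49090; denominator sine = -0.96682.
Result = 0.0687·17.49·(-0.49090) / (0.2553·(-0.96682)) = +2.3895 rad/s; magnitude 2.3895 rad/s.

2.39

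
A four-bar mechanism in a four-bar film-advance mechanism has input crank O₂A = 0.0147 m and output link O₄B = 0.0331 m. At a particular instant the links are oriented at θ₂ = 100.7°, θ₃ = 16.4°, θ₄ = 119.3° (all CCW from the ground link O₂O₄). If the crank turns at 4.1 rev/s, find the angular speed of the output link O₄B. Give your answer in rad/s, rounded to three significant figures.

11.7

ω₂ = 25.76 rad/s (from 4.1 rev/s).
Differentiating the loop-closure r₂e^{iθ₂}+r₃e^{iθ₃}=r₁+r₄e^{iθ₄} gives r₂ω₂e^{iθ₂}+r₃ω₃e^{iθ₃}=r₄ω₄e^{iθ₄}.
Eliminating the other unknown: ω₄ = r₂ω₂ sin(θ₂−θ₃) / [r₄ sin(θ₄−θ₃)].
Numerator sine = +0.99506; denominator sine = +0.97476.
Result = 0.0147·25.76·(+0.99506) / (0.0331·(+0.97476)) = +11.679 rad/s; magnitude 11.679 rad/s.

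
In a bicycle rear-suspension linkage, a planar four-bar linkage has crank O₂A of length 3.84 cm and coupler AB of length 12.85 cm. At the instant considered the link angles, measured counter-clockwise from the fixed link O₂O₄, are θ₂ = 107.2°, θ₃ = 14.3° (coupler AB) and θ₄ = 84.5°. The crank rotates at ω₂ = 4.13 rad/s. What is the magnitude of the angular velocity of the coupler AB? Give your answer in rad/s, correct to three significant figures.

ω₂ = 4.13 rad/s
Differentiating the loop-closure r₂e^{iθ₂}+r₃e^{iθ₃}=r₁+r₄e^{iθ₄} gives r₂ω₂e^{iθ₂}+r₃ω₃e^{iθ₃}=r₄ω₄e^{iθ₄}.
Eliminating the other unknown: ω₃ = r₂ω₂ sin(θ₄−θ₂) / [r₃ sin(θ₃−θ₄)].
Numerator sine = -0.38591; denominator sine = -0.94088.
Result = 0.0384·4.13·(-0.38591) / (0.1285·(-0.94088)) = +0.5062 rad/s; magnitude 0.5062 rad/s.

0.506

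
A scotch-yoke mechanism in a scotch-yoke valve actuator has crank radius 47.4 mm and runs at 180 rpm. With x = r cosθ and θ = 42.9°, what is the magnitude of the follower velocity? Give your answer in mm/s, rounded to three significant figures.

ω = 18.85 rad/s (from 180 rpm).
x = r cosθ ⇒ ẋ = −rω sinθ.
|v| = rω|sinθ| = 0.0474·18.85·|sin 42.9°| = 0.6082 m/s = 608.2 mm/s.

608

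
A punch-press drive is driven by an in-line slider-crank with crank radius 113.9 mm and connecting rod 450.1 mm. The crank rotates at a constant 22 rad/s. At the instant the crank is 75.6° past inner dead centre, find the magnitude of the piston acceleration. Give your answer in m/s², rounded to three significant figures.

1.16

ω = 22 rad/s
x(θ) = r cosθ + √(L² − r² sin²θ); with ω constant, a = ω²·d²x/dθ².
d²x/dθ² = −r cosθ − r²(cos2θ)/√u − r⁴ sin²2θ/(4u^{3/2}),  u = L² − r² sin²θ = 0.190419 m².
Substituting r = 0.1139 m, L = 0.4501 m, θ = 75.6°: d²x/dθ² = -0.0023909 m.
a = ω²·d²x/dθ² = (22)²·(-0.0023909) = -1.1572 m/s²;  |a| = 1.1572 m/s².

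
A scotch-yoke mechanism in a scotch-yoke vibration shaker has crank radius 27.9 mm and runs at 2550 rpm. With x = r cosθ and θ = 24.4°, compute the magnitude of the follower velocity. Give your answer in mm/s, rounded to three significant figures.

ω = 267 rad/s (from 2550 rpm).
x = r cosθ ⇒ ẋ = −rω sinθ.
|v| = rω|sinθ| = 0.0279·267·|sin 24.4°| = 3.0777 m/s = 3077.7 mm/s.

3080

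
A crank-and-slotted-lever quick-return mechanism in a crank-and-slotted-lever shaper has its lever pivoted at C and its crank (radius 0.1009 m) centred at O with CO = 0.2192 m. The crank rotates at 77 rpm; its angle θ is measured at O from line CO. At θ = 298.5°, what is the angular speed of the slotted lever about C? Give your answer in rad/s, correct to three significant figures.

2.11

ω = 8.063 rad/s (from 77 rpm).
Crank pin A relative to C: A = (d + r cosθ, r sinθ); lever angle φ = atan2(r sinθ, d + r cosθ).
Differentiating tanφ: φ̇ = rω(d cosθ + r)/(d² + r² + 2dr cosθ).
d² + r² + 2dr cosθ = |CA|² = 0.0793364 m²;  d cosθ + r = +0.20549 m.
|ω_lever| = |0.1009·8.063·+0.20549| / 0.0793364 = 2.1073 rad/s.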